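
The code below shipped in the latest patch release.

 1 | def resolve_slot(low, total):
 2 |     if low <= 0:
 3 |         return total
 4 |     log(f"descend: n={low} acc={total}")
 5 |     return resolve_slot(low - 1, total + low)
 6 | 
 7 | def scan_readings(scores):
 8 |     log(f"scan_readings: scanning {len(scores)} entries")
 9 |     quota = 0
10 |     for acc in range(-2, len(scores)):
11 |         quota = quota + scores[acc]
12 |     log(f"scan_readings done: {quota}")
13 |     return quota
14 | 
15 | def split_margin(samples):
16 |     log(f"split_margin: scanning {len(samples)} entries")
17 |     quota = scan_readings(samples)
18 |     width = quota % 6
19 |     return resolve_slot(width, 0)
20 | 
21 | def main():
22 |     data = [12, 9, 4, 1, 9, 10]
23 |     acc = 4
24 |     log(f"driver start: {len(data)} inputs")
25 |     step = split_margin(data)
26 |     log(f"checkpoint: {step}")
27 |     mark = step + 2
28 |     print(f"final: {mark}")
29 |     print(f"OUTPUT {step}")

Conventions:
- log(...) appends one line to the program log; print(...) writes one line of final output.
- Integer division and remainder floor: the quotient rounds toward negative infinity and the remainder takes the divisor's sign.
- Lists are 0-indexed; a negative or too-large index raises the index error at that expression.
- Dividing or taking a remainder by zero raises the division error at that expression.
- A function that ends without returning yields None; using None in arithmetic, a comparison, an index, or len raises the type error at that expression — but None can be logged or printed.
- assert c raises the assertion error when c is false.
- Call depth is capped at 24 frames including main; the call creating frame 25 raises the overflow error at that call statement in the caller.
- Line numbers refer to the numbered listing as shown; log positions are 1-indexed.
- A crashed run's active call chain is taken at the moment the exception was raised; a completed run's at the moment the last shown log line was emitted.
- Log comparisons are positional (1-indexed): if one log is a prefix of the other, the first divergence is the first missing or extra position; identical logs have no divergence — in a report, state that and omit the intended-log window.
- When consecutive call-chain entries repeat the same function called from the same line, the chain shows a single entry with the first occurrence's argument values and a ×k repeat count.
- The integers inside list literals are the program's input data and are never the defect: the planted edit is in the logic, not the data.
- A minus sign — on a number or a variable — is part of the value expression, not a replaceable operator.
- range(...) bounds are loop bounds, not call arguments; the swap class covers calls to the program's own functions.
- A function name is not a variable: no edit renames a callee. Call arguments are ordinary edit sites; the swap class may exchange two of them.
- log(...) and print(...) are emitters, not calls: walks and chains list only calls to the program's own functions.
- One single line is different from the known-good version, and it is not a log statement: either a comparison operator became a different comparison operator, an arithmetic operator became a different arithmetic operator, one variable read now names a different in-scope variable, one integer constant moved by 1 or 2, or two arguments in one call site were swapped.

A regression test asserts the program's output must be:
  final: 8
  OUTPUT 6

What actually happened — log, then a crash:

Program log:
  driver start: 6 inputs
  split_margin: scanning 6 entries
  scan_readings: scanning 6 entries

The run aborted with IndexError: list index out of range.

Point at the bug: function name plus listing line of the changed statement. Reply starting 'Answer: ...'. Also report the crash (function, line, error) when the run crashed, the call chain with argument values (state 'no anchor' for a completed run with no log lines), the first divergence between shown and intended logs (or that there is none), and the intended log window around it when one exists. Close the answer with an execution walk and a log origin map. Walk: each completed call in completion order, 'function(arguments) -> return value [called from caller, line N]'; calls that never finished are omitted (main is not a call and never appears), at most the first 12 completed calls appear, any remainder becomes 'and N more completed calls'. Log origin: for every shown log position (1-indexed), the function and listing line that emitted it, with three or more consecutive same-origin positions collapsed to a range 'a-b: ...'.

Answer: the defect is in scan_readings at line 10.
Key fact: Only 3 log lines were emitted before the run died; the intended continuation was 'scan_readings done: 45'.
Crash: scan_readings, line 11, IndexError.
Call chain: main -> split_margin([12, 9, 4, 1, 9, 10]) (called at line 25) -> scan_readings([12, 9, 4, 1, 9, 10]) (called at line 17).
First divergence: position 4; the shown log stops at 3 lines while the working version next logs 'scan_readings done: 45'.
Intended log window:
  2: split_margin: scanning 6 entries
  3: scan_readings: scanning 6 entries
  4: scan_readings done: 45
  5: descend: n=3 acc=0
Execution walk:
  (no call completed)
Log origin:
  1: logged in main at line 24
  2: logged in split_margin at line 16
  3: logged in scan_readings at line 8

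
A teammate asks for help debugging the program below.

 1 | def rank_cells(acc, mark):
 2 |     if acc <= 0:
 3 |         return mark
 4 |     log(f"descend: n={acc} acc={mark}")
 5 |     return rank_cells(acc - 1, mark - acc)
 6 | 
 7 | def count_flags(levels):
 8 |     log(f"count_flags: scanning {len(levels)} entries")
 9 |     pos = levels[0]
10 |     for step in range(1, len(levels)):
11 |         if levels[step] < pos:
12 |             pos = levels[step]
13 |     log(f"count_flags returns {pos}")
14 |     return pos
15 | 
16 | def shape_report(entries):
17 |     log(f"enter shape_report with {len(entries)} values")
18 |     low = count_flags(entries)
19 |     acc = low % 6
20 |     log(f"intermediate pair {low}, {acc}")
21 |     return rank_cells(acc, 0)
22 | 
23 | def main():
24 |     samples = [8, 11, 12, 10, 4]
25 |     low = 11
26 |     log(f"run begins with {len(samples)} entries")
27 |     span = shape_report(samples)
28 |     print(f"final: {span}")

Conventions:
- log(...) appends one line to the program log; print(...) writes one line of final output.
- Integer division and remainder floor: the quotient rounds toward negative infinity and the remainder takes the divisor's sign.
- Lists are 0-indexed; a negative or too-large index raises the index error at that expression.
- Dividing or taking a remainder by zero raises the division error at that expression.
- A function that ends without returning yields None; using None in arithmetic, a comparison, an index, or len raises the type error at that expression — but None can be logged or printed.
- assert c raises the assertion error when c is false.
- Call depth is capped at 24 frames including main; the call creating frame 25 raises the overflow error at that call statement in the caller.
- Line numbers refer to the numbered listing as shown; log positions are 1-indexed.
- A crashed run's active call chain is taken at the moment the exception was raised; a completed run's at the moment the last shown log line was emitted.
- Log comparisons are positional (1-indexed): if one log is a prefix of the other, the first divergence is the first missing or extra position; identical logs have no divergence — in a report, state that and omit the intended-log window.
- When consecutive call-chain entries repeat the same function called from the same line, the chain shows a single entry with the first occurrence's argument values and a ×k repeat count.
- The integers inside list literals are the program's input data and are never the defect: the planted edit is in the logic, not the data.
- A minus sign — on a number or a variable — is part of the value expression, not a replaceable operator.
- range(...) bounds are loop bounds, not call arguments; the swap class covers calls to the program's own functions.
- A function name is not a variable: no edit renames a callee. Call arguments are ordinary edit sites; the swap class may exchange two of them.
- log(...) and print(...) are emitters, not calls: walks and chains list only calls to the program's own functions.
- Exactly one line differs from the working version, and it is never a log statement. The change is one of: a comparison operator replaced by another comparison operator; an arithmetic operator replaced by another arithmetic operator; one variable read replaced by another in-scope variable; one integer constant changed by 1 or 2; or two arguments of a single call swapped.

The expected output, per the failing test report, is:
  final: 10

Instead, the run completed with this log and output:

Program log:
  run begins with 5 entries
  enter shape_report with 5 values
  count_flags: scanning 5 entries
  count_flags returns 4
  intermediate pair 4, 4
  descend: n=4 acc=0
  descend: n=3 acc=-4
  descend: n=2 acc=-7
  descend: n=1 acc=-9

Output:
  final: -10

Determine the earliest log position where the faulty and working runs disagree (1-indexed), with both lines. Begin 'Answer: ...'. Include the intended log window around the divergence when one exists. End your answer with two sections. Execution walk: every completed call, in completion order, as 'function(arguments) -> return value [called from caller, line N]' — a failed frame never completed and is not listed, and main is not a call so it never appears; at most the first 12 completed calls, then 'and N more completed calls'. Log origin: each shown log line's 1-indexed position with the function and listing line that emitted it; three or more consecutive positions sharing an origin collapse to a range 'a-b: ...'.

Answer: position 7 — the shown line 'descend: n=3 acc=-4' should read 'descend: n=3 acc=4'.
Intended log window:
  5: intermediate pair 4, 4
  6: descend: n=4 acc=0
  7: descend: n=3 acc=4
  8: descend: n=2 acc=7
Execution walk:
  count_flags([8, 11, 12, 10, 4]) -> 4  [called from shape_report, line 18]
  rank_cells(0, -10) -> -10  [called from rank_cells, line 5]
  rank_cells(1, -9) -> -10  [called from rank_cells, line 5]
  rank_cells(2, -7) -> -10  [called from rank_cells, line 5]
  rank_cells(3, -4) -> -10  [called from rank_cells, line 5]
  rank_cells(4, 0) -> -10  [called from shape_report, line 21]
  shape_report([8, 11, 12, 10, 4]) -> -10  [called from main, line 27]
Log line origins:
  1 — main, line 26
  2 — shape_report, line 17
  3 — count_flags, line 8
  4 — count_flags, line 13
  5 — shape_report, line 20
  6-9 — rank_cells, line 4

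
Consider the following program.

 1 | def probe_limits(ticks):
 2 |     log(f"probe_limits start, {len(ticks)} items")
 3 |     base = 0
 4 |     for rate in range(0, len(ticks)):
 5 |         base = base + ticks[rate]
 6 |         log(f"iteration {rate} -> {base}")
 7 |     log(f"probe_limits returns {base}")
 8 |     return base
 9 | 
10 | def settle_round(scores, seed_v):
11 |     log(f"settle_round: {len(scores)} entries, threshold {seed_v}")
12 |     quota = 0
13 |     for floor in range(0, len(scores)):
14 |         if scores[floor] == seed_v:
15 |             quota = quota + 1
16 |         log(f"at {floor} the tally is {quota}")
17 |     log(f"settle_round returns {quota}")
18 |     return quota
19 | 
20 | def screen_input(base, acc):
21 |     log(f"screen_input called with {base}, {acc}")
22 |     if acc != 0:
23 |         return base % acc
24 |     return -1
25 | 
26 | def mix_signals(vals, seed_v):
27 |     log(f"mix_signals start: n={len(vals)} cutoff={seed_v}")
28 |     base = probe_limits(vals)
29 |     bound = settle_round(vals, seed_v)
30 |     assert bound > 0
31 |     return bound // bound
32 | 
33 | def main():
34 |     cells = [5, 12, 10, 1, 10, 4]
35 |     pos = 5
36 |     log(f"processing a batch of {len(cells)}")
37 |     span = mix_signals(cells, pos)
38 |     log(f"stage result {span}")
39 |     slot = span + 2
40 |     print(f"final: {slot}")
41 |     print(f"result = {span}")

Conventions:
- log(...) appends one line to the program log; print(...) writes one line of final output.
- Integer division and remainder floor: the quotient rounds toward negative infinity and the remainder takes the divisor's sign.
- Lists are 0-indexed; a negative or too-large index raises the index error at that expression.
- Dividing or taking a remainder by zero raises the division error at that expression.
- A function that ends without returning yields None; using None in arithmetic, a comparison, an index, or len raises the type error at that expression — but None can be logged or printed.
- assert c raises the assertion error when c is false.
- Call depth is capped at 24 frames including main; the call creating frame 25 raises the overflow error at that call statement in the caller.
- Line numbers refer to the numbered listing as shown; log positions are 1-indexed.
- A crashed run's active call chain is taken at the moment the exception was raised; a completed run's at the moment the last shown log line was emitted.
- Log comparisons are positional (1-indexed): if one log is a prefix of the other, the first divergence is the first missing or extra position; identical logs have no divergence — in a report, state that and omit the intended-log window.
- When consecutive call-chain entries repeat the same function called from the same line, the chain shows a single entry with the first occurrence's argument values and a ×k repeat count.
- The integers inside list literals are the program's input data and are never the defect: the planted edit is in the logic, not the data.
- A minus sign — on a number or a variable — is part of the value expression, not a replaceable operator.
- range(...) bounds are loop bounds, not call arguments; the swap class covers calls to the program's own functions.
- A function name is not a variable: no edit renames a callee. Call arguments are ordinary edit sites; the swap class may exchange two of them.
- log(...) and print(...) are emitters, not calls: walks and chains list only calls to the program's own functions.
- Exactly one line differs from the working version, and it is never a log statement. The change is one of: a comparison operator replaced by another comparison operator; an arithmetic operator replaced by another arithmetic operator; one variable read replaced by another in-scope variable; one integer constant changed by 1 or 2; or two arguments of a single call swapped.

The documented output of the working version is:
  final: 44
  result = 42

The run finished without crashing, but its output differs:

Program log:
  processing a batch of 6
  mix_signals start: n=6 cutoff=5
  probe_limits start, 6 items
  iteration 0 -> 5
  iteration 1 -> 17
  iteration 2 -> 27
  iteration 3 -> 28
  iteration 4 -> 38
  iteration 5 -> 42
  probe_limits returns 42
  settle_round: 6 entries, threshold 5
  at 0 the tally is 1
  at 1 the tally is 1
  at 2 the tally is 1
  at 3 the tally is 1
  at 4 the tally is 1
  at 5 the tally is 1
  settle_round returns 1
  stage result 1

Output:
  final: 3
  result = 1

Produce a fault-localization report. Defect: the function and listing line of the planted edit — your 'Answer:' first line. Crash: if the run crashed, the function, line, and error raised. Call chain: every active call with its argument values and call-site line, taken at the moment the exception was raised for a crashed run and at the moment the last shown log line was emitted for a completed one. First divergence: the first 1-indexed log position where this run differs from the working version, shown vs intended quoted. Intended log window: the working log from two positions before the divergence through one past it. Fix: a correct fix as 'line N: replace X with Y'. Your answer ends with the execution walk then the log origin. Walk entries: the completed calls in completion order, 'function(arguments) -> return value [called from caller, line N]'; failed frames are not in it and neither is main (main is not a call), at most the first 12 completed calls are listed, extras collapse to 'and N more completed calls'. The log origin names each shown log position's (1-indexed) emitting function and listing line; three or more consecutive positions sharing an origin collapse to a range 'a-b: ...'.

Answer: the defect is in mix_signals at line 31.
Core observation: At log position 19 the runs split — shown 'stage result 1', but the working version logs 'stage result 42'.
Call chain: main.
First divergence: position 19 — shown 'stage result 1', intended 'stage result 42'.
Intended log window:
  17: at 5 the tally is 1
  18: settle_round returns 1
  19: stage result 42
Execution walk:
  probe_limits([5, 12, 10, 1, 10, 4]) -> 42  [called from mix_signals, line 28]
  settle_round([5, 12, 10, 1, 10, 4], 5) -> 1  [called from mix_signals, line 29]
  mix_signals([5, 12, 10, 1, 10, 4], 5) -> 1  [called from main, line 37]
Log origin:
  1: from main, line 36
  2: from mix_signals, line 27
  3: from probe_limits, line 2
  4-9: from probe_limits, line 6
  10: from probe_limits, line 7
  11: from settle_round, line 11
  12-17: from settle_round, line 16
  18: from settle_round, line 17
  19: from main, line 38
A correct fix: line 31: replace `bound // bound` with `base // bound`.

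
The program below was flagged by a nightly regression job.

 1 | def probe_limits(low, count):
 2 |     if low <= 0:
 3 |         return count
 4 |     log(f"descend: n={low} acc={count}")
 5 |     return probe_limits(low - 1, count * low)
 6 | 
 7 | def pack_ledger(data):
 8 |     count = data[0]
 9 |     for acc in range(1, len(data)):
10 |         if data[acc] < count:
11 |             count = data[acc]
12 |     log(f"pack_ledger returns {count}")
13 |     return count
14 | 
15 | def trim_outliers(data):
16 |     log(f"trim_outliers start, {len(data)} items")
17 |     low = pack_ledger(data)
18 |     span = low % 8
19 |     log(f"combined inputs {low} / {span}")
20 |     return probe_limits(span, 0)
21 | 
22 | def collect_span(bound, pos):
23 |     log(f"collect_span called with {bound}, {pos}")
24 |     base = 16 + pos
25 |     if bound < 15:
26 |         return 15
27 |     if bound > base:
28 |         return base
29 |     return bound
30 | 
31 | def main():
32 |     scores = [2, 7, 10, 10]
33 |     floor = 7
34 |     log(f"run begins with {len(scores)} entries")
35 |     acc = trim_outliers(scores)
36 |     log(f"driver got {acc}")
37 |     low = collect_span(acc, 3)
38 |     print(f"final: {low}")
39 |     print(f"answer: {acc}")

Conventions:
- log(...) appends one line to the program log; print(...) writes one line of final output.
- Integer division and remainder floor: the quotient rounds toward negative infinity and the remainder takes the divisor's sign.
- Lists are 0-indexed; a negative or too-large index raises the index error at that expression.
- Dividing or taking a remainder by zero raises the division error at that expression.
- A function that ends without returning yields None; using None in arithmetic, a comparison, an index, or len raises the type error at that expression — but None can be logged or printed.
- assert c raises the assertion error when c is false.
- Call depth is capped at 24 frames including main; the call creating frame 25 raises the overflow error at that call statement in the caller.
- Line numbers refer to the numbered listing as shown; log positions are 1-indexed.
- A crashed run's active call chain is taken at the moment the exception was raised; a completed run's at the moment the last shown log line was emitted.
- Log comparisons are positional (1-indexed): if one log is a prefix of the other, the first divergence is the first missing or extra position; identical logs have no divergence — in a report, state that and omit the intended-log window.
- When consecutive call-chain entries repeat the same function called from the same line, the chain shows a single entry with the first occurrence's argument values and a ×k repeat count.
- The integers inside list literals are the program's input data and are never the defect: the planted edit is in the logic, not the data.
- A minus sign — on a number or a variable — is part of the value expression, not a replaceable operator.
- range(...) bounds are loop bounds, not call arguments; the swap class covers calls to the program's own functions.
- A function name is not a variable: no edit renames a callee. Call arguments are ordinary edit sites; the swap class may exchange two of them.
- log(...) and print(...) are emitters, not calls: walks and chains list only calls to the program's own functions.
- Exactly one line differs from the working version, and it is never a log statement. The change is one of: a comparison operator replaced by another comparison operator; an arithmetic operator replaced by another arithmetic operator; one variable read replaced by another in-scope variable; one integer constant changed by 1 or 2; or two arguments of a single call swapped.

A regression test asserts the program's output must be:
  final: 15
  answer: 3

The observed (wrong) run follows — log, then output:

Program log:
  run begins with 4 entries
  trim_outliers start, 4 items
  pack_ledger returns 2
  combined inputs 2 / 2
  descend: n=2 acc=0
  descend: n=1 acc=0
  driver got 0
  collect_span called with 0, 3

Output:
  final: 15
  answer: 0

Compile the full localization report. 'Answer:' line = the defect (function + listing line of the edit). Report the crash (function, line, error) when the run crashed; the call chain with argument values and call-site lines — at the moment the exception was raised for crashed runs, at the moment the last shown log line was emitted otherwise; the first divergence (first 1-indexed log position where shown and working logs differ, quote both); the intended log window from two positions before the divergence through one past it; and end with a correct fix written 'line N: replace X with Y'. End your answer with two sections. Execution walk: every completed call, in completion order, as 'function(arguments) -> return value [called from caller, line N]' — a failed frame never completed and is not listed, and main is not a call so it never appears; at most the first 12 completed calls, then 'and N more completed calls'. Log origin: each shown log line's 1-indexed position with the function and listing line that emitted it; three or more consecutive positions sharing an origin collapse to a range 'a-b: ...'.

Answer: the defect is in probe_limits at line 5.
Key fact: Everything matches until log position 6, which reads 'descend: n=1 acc=0' in place of 'descend: n=1 acc=2'.
Call chain: main -> collect_span(0, 3) (called at line 37).
First divergence: position 6; shown 'descend: n=1 acc=0' vs intended 'descend: n=1 acc=2'.
Intended log window:
  4: combined inputs 2 / 2
  5: descend: n=2 acc=0
  6: descend: n=1 acc=2
  7: driver got 3
Execution walk:
  pack_ledger([2, 7, 10, 10]) -> 2  [called from trim_outliers, line 17]
  probe_limits(0, 0) -> 0  [called from probe_limits, line 5]
  probe_limits(1, 0) -> 0  [called from probe_limits, line 5]
  probe_limits(2, 0) -> 0  [called from trim_outliers, line 20]
  trim_outliers([2, 7, 10, 10]) -> 0  [called from main, line 35]
  collect_span(0, 3) -> 15  [called from main, line 37]
Origin of each log line:
  1 — main, line 34
  2 — trim_outliers, line 16
  3 — pack_ledger, line 12
  4 — trim_outliers, line 19
  5 — probe_limits, line 4
  6 — probe_limits, line 4
  7 — main, line 36
  8 — collect_span, line 23
A correct fix: line 5: replace `*` with `+`.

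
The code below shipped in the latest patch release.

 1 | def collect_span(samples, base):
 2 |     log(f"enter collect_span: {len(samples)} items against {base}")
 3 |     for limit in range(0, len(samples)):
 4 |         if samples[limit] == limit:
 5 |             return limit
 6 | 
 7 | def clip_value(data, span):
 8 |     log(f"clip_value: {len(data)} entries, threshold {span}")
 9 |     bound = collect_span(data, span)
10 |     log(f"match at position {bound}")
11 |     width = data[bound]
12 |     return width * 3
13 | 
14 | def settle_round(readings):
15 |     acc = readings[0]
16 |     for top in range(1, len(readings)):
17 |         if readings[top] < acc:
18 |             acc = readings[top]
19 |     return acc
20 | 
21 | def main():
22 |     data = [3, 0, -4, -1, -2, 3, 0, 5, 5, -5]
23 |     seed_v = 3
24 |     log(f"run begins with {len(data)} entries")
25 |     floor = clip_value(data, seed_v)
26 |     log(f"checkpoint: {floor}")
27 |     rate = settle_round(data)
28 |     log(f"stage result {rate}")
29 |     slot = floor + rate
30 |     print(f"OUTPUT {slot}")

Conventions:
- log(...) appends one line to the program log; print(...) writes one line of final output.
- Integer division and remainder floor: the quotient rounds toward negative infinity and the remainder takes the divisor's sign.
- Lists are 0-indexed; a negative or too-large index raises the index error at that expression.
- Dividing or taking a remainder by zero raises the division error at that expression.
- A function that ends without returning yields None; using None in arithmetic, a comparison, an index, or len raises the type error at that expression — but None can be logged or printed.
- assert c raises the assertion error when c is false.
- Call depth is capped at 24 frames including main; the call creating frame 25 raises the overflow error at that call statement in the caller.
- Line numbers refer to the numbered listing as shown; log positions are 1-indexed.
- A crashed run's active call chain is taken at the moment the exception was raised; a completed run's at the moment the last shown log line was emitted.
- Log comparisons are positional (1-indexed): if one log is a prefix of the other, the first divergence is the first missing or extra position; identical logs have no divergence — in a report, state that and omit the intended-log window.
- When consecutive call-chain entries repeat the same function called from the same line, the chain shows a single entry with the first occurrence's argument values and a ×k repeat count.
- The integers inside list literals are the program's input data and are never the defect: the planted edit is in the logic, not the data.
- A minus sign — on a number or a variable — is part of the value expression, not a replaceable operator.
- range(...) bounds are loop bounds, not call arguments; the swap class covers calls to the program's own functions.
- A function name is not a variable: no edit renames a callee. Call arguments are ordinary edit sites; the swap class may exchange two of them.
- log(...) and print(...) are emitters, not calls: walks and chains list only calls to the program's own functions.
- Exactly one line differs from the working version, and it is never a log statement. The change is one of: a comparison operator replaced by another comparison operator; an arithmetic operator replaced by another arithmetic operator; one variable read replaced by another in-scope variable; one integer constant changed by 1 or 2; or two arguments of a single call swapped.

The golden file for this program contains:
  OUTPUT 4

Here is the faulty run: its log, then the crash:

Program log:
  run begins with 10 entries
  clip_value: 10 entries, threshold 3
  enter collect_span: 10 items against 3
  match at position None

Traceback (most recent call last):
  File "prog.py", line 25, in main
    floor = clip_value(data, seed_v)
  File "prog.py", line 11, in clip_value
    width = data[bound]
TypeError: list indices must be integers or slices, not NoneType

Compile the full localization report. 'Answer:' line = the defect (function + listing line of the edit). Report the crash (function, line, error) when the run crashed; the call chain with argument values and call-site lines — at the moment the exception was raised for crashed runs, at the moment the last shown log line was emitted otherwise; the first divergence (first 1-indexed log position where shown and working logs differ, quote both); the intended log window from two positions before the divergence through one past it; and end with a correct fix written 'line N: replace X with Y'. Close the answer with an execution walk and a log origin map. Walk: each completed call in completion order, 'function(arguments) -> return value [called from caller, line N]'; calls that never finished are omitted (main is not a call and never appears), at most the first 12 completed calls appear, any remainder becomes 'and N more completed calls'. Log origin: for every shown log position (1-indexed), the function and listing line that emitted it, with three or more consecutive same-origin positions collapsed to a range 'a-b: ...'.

Answer: the defect is in collect_span at line 4.
Core observation: The log first diverges at position 4: the faulty run prints 'match at position None' where the working version prints 'match at position 0'.
Crash: clip_value, line 11, TypeError.
Call chain: main -> clip_value([3, 0, -4, -1, -2, 3, 0, 5, 5, -5], 3) (called at line 25).
First divergence: position 4; shown 'match at position None' vs intended 'match at position 0'.
Intended log window:
  2: clip_value: 10 entries, threshold 3
  3: enter collect_span: 10 items against 3
  4: match at position 0
  5: checkpoint: 9
Execution walk:
  collect_span([3, 0, -4, -1, -2, 3, 0, 5, 5, -5], 3) -> None  [called from clip_value, line 9]
Origin of each log line:
  1 — main, line 24
  2 — clip_value, line 8
  3 — collect_span, line 2
  4 — clip_value, line 10
A correct fix: line 4: replace `samples[limit] == limit` with `samples[limit] == base`.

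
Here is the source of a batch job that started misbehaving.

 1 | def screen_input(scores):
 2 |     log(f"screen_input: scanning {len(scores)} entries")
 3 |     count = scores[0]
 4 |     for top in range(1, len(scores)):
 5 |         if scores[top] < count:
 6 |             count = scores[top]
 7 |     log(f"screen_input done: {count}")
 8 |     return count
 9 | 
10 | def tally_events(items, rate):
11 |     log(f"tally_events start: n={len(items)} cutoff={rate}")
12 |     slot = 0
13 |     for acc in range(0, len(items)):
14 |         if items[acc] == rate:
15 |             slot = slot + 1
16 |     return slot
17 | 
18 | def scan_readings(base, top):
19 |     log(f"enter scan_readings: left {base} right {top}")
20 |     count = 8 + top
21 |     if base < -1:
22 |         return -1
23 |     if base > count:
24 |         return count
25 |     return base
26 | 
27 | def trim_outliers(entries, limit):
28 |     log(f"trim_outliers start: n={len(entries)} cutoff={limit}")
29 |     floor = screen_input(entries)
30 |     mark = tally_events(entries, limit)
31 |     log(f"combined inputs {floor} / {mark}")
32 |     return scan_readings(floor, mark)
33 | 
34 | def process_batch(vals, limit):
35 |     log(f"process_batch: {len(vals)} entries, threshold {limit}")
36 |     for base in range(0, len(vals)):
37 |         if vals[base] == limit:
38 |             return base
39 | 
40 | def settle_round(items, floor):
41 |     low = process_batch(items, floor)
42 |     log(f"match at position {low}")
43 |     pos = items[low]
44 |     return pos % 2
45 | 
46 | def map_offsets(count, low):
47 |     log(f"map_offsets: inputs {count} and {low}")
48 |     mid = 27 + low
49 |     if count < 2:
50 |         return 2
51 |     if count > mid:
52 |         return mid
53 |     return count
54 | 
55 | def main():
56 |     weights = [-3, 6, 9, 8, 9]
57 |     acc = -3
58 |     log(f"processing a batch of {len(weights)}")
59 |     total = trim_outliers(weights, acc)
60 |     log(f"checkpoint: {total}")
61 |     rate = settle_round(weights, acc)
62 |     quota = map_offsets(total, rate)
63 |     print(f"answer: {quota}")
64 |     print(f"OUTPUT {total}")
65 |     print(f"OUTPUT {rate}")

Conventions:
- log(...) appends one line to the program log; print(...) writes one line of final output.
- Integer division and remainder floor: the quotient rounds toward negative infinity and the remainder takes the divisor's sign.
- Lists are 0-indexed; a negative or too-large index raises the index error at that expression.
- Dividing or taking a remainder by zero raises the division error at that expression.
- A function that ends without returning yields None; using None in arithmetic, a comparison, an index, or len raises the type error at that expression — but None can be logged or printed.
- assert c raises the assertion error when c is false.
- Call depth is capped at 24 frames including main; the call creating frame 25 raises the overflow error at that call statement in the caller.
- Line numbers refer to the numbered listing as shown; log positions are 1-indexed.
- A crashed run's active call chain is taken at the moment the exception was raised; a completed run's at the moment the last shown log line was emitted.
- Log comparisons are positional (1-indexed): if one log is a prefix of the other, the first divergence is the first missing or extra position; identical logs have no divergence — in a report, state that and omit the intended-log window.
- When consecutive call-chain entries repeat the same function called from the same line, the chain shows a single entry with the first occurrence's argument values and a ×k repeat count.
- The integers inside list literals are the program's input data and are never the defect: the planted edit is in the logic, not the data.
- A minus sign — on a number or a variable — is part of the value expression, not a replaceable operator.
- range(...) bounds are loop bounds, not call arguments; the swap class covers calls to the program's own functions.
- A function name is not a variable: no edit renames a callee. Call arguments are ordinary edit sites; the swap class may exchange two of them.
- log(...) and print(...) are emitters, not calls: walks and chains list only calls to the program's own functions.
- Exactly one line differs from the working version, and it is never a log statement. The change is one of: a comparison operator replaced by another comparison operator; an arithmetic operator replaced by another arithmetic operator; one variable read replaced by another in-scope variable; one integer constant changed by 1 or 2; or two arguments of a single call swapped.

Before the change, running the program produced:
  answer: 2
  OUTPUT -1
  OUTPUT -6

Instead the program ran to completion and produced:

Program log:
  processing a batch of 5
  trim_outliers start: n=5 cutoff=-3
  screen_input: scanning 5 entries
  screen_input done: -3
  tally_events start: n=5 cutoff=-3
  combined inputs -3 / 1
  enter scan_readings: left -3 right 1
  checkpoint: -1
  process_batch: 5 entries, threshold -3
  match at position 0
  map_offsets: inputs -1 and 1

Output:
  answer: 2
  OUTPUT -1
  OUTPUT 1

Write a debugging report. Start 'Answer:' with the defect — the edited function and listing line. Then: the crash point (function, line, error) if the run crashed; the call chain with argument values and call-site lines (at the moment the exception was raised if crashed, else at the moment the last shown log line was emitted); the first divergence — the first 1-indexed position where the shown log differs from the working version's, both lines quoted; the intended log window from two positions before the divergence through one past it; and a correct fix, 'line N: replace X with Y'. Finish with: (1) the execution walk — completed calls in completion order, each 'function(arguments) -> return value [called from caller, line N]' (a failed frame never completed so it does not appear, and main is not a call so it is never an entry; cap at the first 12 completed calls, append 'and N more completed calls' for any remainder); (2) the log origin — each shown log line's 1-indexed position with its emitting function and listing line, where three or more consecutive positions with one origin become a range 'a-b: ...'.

Answer: the defect is in settle_round at line 44.
The tell: Everything matches until log position 11, which reads 'map_offsets: inputs -1 and 1' in place of 'map_offsets: inputs -1 and -6'.
Call chain: main -> map_offsets(-1, 1) (called at line 62).
First divergence: position 11; shown 'map_offsets: inputs -1 and 1' vs intended 'map_offsets: inputs -1 and -6'.
Intended log window:
  9: process_batch: 5 entries, threshold -3
  10: match at position 0
  11: map_offsets: inputs -1 and -6
Execution walk:
  screen_input([-3, 6, 9, 8, 9]) -> -3  [called from trim_outliers, line 29]
  tally_events([-3, 6, 9, 8, 9], -3) -> 1  [called from trim_outliers, line 30]
  scan_readings(-3, 1) -> -1  [called from trim_outliers, line 32]
  trim_outliers([-3, 6, 9, 8, 9], -3) -> -1  [called from main, line 59]
  process_batch([-3, 6, 9, 8, 9], -3) -> 0  [called from settle_round, line 41]
  settle_round([-3, 6, 9, 8, 9], -3) -> 1  [called from main, line 61]
  map_offsets(-1, 1) -> 2  [called from main, line 62]
Log origin:
  1: logged in main at line 58
  2: logged in trim_outliers at line 28
  3: logged in screen_input at line 2
  4: logged in screen_input at line 7
  5: logged in tally_events at line 11
  6: logged in trim_outliers at line 31
  7: logged in scan_readings at line 19
  8: logged in main at line 60
  9: logged in process_batch at line 35
  10: logged in settle_round at line 42
  11: logged in map_offsets at line 47
A correct fix: line 44: replace `%` with `*`.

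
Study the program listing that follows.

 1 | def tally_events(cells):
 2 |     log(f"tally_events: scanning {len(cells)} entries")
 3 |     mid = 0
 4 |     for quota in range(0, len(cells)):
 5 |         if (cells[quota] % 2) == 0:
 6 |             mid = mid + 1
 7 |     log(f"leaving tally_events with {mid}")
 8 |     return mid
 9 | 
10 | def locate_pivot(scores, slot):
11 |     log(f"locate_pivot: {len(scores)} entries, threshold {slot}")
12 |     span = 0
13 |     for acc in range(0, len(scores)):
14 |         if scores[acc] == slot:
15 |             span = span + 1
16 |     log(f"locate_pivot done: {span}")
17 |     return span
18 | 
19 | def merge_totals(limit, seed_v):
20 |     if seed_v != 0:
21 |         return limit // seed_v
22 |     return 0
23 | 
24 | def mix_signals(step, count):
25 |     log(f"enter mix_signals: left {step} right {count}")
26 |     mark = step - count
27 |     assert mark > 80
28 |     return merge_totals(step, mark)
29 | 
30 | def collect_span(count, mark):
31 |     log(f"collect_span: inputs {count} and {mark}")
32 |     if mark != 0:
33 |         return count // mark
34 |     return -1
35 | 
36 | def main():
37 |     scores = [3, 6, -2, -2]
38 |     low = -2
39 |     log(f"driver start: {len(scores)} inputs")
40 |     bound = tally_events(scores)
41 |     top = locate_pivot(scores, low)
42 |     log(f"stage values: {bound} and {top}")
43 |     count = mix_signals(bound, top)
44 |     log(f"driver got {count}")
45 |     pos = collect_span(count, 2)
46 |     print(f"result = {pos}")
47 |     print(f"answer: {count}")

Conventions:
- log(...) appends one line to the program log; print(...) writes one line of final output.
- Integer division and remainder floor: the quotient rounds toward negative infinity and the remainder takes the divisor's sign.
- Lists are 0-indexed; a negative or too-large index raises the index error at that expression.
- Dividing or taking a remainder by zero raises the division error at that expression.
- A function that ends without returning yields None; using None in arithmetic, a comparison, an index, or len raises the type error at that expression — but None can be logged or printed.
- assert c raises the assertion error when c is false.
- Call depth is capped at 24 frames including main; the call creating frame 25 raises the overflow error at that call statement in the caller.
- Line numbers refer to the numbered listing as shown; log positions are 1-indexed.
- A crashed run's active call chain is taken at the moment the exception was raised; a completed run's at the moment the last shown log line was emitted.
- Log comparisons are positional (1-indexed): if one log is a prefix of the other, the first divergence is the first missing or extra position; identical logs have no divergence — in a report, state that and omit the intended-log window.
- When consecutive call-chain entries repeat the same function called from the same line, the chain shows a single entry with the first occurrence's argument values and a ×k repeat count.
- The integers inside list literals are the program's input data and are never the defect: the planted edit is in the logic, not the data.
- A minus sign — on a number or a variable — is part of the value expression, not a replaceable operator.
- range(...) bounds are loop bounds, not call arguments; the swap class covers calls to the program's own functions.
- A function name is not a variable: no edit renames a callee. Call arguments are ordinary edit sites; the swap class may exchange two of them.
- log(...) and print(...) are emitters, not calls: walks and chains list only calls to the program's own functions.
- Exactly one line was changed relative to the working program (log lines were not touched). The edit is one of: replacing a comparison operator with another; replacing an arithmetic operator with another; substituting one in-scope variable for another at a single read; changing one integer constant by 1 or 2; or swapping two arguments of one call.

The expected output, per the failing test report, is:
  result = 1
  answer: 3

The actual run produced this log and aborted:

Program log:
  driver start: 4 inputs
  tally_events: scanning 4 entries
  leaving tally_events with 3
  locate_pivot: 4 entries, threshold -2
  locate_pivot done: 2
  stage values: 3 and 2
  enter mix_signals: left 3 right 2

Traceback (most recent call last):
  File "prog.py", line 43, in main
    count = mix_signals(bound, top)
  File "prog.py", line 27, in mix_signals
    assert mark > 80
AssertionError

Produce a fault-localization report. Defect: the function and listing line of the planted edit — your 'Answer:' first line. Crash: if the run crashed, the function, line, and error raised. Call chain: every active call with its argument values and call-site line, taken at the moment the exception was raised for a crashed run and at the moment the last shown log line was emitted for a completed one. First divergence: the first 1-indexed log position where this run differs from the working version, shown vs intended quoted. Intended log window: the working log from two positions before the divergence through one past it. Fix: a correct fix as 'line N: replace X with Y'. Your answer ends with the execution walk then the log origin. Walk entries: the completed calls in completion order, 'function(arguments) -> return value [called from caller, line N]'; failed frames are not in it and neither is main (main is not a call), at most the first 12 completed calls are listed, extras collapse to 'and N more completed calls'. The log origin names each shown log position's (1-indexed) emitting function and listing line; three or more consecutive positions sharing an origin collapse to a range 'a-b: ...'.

Answer: the defect is in mix_signals at line 27.
The tell: A complete run would log 'driver got 3' next, but this one stopped at 7 lines.
Crash: mix_signals, line 27, AssertionError.
Call chain: main -> mix_signals(3, 2) (called at line 43).
First divergence: position 8 — after 7 matching lines the faulty run goes silent; intended next line 'driver got 3'.
Intended log window:
  6: stage values: 3 and 2
  7: enter mix_signals: left 3 right 2
  8: driver got 3
  9: collect_span: inputs 3 and 2
Execution walk:
  tally_events([3, 6, -2, -2]) -> 3  [called from main, line 40]
  locate_pivot([3, 6, -2, -2], -2) -> 2  [called from main, line 41]
Origin of each log line:
  1 — main, line 39
  2 — tally_events, line 2
  3 — tally_events, line 7
  4 — locate_pivot, line 11
  5 — locate_pivot, line 16
  6 — main, line 42
  7 — mix_signals, line 25
A correct fix: line 27: replace `>` with `<=`.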